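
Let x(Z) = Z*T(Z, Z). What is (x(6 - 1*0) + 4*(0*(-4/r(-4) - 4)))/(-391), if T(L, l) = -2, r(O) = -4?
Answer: 12/391 ≈ 0.030691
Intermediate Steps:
x(Z) = -2*Z (x(Z) = Z*(-2) = -2*Z)
(x(6 - 1*0) + 4*(0*(-4/r(-4) - 4)))/(-391) = (-2*(6 - 1*0) + 4*(0*(-4/(-4) - 4)))/(-391) = (-2*(6 + 0) + 4*(0*(-4*(-¼) - 4)))*(-1/391) = (-2*6 + 4*(0*(1 - 4)))*(-1/391) = (-12 + 4*(0*(-3)))*(-1/391) = (-12 + 4*0)*(-1/391) = (-12 + 0)*(-1/391) = -12*(-1/391) = 12/391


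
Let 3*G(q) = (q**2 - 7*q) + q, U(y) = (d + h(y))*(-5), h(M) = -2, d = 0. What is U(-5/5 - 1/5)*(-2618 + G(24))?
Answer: -24740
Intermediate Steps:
U(y) = 10 (U(y) = (0 - 2)*(-5) = -2*(-5) = 10)
G(q) = -2*q + q**2/3 (G(q) = ((q**2 - 7*q) + q)/3 = (q**2 - 6*q)/3 = -2*q + q**2/3)
U(-5/5 - 1/5)*(-2618 + G(24)) = 10*(-2618 + (1/3)*24*(-6 + 24)) = 10*(-2618 + (1/3)*24*18) = 10*(-2618 + 144) = 10*(-2474) = -24740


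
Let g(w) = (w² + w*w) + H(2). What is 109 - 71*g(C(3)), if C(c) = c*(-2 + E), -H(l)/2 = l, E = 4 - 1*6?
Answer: -20055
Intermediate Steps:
E = -2 (E = 4 - 6 = -2)
H(l) = -2*l
C(c) = -4*c (C(c) = c*(-2 - 2) = c*(-4) = -4*c)
g(w) = -4 + 2*w² (g(w) = (w² + w*w) - 2*2 = (w² + w²) - 4 = 2*w² - 4 = -4 + 2*w²)
109 - 71*g(C(3)) = 109 - 71*(-4 + 2*(-4*3)²) = 109 - 71*(-4 + 2*(-12)²) = 109 - 71*(-4 + 2*144) = 109 - 71*(-4 + 288) = 109 - 71*284 = 109 - 20164 = -20055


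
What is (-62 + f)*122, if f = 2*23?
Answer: -1952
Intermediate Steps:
f = 46
(-62 + f)*122 = (-62 + 46)*122 = -16*122 = -1952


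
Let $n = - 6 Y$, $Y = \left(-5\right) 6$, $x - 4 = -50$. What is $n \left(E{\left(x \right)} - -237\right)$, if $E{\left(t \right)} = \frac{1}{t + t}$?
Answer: $\frac{981135}{23} \approx 42658.0$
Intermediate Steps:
$x = -46$ ($x = 4 - 50 = -46$)
$Y = -30$
$E{\left(t \right)} = \frac{1}{2 t}$
$n = 180$ ($n = \left(-6\right) \left(-30\right) = 180$)
$n \left(E{\left(x \right)} - -237\right) = 180 \left(\frac{1}{2 \left(-46\right)} - -237\right) = 180 \left(\frac{1}{2} \left(- \frac{1}{46}\right) + 237\right) = 180 \left(- \frac{1}{92} + 237\right) = 180 \cdot \frac{21803}{92} = \frac{981135}{23}$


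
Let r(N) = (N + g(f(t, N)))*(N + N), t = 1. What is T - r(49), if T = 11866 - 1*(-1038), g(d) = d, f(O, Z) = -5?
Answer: 8592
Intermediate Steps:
T = 12904 (T = 11866 + 1038 = 12904)
r(N) = 2*N*(-5 + N) (r(N) = (N - 5)*(N + N) = (-5 + N)*(2*N) = 2*N*(-5 + N))
T - r(49) = 12904 - 2*49*(-5 + 49) = 12904 - 2*49*44 = 12904 - 1*4312 = 12904 - 4312 = 8592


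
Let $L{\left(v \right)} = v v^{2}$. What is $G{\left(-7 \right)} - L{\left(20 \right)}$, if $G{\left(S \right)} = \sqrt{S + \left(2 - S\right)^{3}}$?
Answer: $-8000 + 19 \sqrt{2} \approx -7973.1$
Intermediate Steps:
$L{\left(v \right)} = v^{3}$
$G{\left(-7 \right)} - L{\left(20 \right)} = \sqrt{-7 - \left(-2 - 7\right)^{3}} - 20^{3} = \sqrt{-7 - \left(-9\right)^{3}} - 8000 = \sqrt{-7 - -729} - 8000 = \sqrt{-7 + 729} - 8000 = \sqrt{722} - 8000 = 19 \sqrt{2} - 8000 = -8000 + 19 \sqrt{2}$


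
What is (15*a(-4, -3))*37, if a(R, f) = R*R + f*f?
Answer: 13875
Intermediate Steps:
a(R, f) = R**2 + f**2
(15*a(-4, -3))*37 = (15*((-4)**2 + (-3)**2))*37 = (15*(16 + 9))*37 = (15*25)*37 = 375*37 = 13875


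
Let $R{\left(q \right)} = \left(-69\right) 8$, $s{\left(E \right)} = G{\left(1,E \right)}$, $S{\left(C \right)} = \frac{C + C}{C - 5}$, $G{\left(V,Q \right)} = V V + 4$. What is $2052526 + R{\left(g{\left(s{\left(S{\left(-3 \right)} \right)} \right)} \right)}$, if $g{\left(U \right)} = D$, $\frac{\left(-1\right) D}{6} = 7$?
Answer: $2051974$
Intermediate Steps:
$D = -42$ ($D = \left(-6\right) 7 = -42$)
$G{\left(V,Q \right)} = 4 + V^{2}$ ($G{\left(V,Q \right)} = V^{2} + 4 = 4 + V^{2}$)
$S{\left(C \right)} = \frac{2 C}{-5 + C}$
$s{\left(E \right)} = 5$ ($s{\left(E \right)} = 4 + 1^{2} = 4 + 1 = 5$)
$g{\left(U \right)} = -42$
$R{\left(q \right)} = -552$
$2052526 + R{\left(g{\left(s{\left(S{\left(-3 \right)} \right)} \right)} \right)} = 2052526 - 552 = 2051974$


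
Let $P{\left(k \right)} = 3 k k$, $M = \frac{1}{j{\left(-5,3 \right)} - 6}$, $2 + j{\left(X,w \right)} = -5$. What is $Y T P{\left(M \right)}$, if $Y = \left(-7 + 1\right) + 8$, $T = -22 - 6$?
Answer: $- \frac{168}{169} \approx -0.99408$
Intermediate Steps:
$j{\left(X,w \right)} = -7$ ($j{\left(X,w \right)} = -2 - 5 = -7$)
$M = - \frac{1}{13}$ ($M = \frac{1}{-7 - 6} = \frac{1}{-13} = - \frac{1}{13} \approx -0.076923$)
$T = -28$
$P{\left(k \right)} = 3 k^{2}$
$Y = 2$ ($Y = -6 + 8 = 2$)
$Y T P{\left(M \right)} = 2 \left(-28\right) 3 \left(- \frac{1}{13}\right)^{2} = - 56 \cdot 3 \cdot \frac{1}{169} = \left(-56\right) \frac{3}{169} = - \frac{168}{169}$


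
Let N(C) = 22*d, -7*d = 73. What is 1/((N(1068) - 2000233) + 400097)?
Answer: -7/11202558 ≈ -6.2486e-7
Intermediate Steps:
d = -73/7 (d = -⅐*73 = -73/7 ≈ -10.429)
N(C) = -1606/7 (N(C) = 22*(-73/7) = -1606/7)
1/((N(1068) - 2000233) + 400097) = 1/((-1606/7 - 2000233) + 400097) = 1/(-14003237/7 + 400097) = 1/(-11202558/7) = -7/11202558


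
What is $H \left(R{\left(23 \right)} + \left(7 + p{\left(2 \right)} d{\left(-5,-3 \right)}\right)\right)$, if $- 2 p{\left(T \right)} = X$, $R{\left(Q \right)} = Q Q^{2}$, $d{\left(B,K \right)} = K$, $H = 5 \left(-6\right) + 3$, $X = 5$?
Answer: $- \frac{657801}{2} \approx -3.289 \cdot 10^{5}$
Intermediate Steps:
$H = -27$ ($H = -30 + 3 = -27$)
$R{\left(Q \right)} = Q^{3}$
$p{\left(T \right)} = - \frac{5}{2}$ ($p{\left(T \right)} = \left(- \frac{1}{2}\right) 5 = - \frac{5}{2}$)
$H \left(R{\left(23 \right)} + \left(7 + p{\left(2 \right)} d{\left(-5,-3 \right)}\right)\right) = - 27 \left(23^{3} + \left(7 - - \frac{15}{2}\right)\right) = - 27 \left(12167 + \left(7 + \frac{15}{2}\right)\right) = - 27 \left(12167 + \frac{29}{2}\right) = \left(-27\right) \frac{24363}{2} = - \frac{657801}{2}$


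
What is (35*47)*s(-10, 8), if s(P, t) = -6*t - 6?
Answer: -88830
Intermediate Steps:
s(P, t) = -6 - 6*t
(35*47)*s(-10, 8) = (35*47)*(-6 - 6*8) = 1645*(-6 - 48) = 1645*(-54) = -88830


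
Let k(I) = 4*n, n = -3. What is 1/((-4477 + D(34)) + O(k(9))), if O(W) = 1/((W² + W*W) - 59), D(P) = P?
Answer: -229/1017446 ≈ -0.00022507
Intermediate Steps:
k(I) = -12 (k(I) = 4*(-3) = -12)
O(W) = 1/(-59 + 2*W²) (O(W) = 1/((W² + W²) - 59) = 1/(2*W² - 59) = 1/(-59 + 2*W²))
1/((-4477 + D(34)) + O(k(9))) = 1/((-4477 + 34) + 1/(-59 + 2*(-12)²)) = 1/(-4443 + 1/(-59 + 2*144)) = 1/(-4443 + 1/(-59 + 288)) = 1/(-4443 + 1/229) = 1/(-1017446/229) = -229/1017446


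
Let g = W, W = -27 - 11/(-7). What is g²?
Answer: 31684/49 ≈ 646.61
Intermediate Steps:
W = -178/7 (W = -27 - 11*(-⅐) = -27 + 11/7 = -178/7 ≈ -25.429)
g = -178/7 ≈ -25.429
g² = (-178/7)² = 31684/49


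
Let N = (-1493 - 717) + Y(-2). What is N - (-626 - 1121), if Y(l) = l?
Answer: -465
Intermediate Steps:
N = -2212 (N = (-1493 - 717) - 2 = -2210 - 2 = -2212)
N - (-626 - 1121) = -2212 - (-626 - 1121) = -2212 - 1*(-1747) = -2212 + 1747 = -465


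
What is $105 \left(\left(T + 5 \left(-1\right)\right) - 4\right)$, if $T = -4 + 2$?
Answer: $-1155$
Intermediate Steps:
$T = -2$
$105 \left(\left(T + 5 \left(-1\right)\right) - 4\right) = 105 \left(\left(-2 + 5 \left(-1\right)\right) - 4\right) = 105 \left(\left(-2 - 5\right) - 4\right) = 105 \left(-7 - 4\right) = 105 \left(-11\right) = -1155$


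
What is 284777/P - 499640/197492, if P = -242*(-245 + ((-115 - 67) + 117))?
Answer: 4689546621/3703962460 ≈ 1.2661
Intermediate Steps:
P = 75020 (P = -242*(-245 + (-182 + 117)) = -242*(-245 - 65) = -242*(-310) = 75020)
284777/P - 499640/197492 = 284777/75020 - 499640/197492 = 284777*(1/75020) - 499640*1/197492 = 284777/75020 - 124910/49373 = 4689546621/3703962460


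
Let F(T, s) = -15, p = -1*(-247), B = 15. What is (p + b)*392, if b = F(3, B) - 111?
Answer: 47432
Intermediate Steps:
p = 247
b = -126 (b = -15 - 111 = -126)
(p + b)*392 = (247 - 126)*392 = 121*392 = 47432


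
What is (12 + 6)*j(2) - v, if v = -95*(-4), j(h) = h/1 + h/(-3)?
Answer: -356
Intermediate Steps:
j(h) = 2*h/3 (j(h) = h*1 + h*(-⅓) = h - h/3 = 2*h/3)
v = 380
(12 + 6)*j(2) - v = (12 + 6)*((⅔)*2) - 1*380 = 18*(4/3) - 380 = 24 - 380 = -356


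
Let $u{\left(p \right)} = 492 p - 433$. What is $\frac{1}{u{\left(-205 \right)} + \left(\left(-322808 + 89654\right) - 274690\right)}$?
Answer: $- \frac{1}{609137} \approx -1.6417 \cdot 10^{-6}$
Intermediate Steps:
$u{\left(p \right)} = -433 + 492 p$
$\frac{1}{u{\left(-205 \right)} + \left(\left(-322808 + 89654\right) - 274690\right)} = \frac{1}{\left(-433 + 492 \left(-205\right)\right) + \left(\left(-322808 + 89654\right) - 274690\right)} = \frac{1}{\left(-433 - 100860\right) - 507844} = \frac{1}{-101293 - 507844} = \frac{1}{-609137} = - \frac{1}{609137}$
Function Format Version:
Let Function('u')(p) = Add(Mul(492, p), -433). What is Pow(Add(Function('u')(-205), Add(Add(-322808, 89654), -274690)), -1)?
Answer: Rational(-1, 609137) ≈ -1.6417e-6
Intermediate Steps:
Function('u')(p) = Add(-433, Mul(492, p))
Pow(Add(Function('u')(-205), Add(Add(-322808, 89654), -274690)), -1) = Pow(Add(Add(-433, Mul(492, -205)), Add(Add(-322808, 89654), -274690)), -1) = Pow(Add(Add(-433, -100860), Add(-233154, -274690)), -1) = Pow(Add(-101293, -507844), -1) = Pow(-609137, -1) = Rational(-1, 609137)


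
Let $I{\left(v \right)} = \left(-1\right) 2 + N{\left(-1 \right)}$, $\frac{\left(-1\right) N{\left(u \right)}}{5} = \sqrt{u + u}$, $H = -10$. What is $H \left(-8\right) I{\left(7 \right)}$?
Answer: $-160 - 400 i \sqrt{2} \approx -160.0 - 565.69 i$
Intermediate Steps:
$N{\left(u \right)} = - 5 \sqrt{2} \sqrt{u}$ ($N{\left(u \right)} = - 5 \sqrt{u + u} = - 5 \sqrt{2 u} = - 5 \sqrt{2} \sqrt{u}$)
$I{\left(v \right)} = -2 - 5 i \sqrt{2}$ ($I{\left(v \right)} = \left(-1\right) 2 - 5 \sqrt{2} \sqrt{-1} = -2 - 5 \sqrt{2} i = -2 - 5 i \sqrt{2}$)
$H \left(-8\right) I{\left(7 \right)} = \left(-10\right) \left(-8\right) \left(-2 - 5 i \sqrt{2}\right) = 80 \left(-2 - 5 i \sqrt{2}\right) = -160 - 400 i \sqrt{2}$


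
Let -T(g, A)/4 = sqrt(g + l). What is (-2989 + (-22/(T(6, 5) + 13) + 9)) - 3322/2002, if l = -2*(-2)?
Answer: -2468005/819 - 88*sqrt(10)/9 ≈ -3044.4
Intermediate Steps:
l = 4
T(g, A) = -4*sqrt(4 + g) (T(g, A) = -4*sqrt(g + 4) = -4*sqrt(4 + g))
(-2989 + (-22/(T(6, 5) + 13) + 9)) - 3322/2002 = (-2989 + (-22/(-4*sqrt(4 + 6) + 13) + 9)) - 3322/2002 = (-2989 + (-22/(-4*sqrt(10) + 13) + 9)) - 3322*1/2002 = (-2989 + (-22/(13 - 4*sqrt(10)) + 9)) - 151/91 = (-2989 + (9 - 22/(13 - 4*sqrt(10)))) - 151/91 = (-2980 - 22/(13 - 4*sqrt(10))) - 151/91 = -271331/91 - 22/(13 - 4*sqrt(10))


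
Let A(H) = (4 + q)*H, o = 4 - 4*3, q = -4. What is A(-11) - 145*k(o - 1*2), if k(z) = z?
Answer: 1450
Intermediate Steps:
o = -8 (o = 4 - 12 = -8)
A(H) = 0 (A(H) = (4 - 4)*H = 0*H = 0)
A(-11) - 145*k(o - 1*2) = 0 - 145*(-8 - 1*2) = 0 - 145*(-8 - 2) = 0 - 145*(-10) = 0 + 1450 = 1450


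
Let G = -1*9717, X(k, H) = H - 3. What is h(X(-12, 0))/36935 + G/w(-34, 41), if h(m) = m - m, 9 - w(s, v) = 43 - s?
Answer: 9717/68 ≈ 142.90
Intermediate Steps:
X(k, H) = -3 + H
w(s, v) = -34 + s (w(s, v) = 9 - (43 - s) = 9 + (-43 + s) = -34 + s)
G = -9717
h(m) = 0
h(X(-12, 0))/36935 + G/w(-34, 41) = 0/36935 - 9717/(-34 - 34) = 0*(1/36935) - 9717/(-68) = 0 - 9717*(-1/68) = 0 + 9717/68 = 9717/68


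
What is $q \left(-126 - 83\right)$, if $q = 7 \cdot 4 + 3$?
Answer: $-6479$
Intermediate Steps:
$q = 31$ ($q = 28 + 3 = 31$)
$q \left(-126 - 83\right) = 31 \left(-126 - 83\right) = 31 \left(-209\right) = -6479$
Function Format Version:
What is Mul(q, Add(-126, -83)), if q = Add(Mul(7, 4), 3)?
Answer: -6479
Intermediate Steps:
q = 31 (q = Add(28, 3) = 31)
Mul(q, Add(-126, -83)) = Mul(31, Add(-126, -83)) = Mul(31, -209) = -6479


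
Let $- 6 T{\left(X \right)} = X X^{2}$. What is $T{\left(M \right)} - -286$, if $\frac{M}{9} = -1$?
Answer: $\frac{815}{2} \approx 407.5$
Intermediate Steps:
$M = -9$ ($M = 9 \left(-1\right) = -9$)
$T{\left(X \right)} = - \frac{X^{3}}{6}$ ($T{\left(X \right)} = - \frac{X X^{2}}{6} = - \frac{X^{3}}{6}$)
$T{\left(M \right)} - -286 = - \frac{\left(-9\right)^{3}}{6} - -286 = \left(- \frac{1}{6}\right) \left(-729\right) + 286 = \frac{243}{2} + 286 = \frac{815}{2}$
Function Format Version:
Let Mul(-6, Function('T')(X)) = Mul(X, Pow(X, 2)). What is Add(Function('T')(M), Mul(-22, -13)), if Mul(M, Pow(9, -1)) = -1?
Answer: Rational(815, 2) ≈ 407.50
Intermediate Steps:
M = -9 (M = Mul(9, -1) = -9)
Function('T')(X) = Mul(Rational(-1, 6), Pow(X, 3)) (Function('T')(X) = Mul(Rational(-1, 6), Mul(X, Pow(X, 2))) = Mul(Rational(-1, 6), Pow(X, 3)))
Add(Function('T')(M), Mul(-22, -13)) = Add(Mul(Rational(-1, 6), Pow(-9, 3)), Mul(-22, -13)) = Add(Mul(Rational(-1, 6), -729), 286) = Add(Rational(243, 2), 286) = Rational(815, 2)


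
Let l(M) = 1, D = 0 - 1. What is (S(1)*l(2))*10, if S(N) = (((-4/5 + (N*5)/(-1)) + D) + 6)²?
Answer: 32/5 ≈ 6.4000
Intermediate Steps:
D = -1
S(N) = (21/5 - 5*N)² (S(N) = (((-4/5 + (N*5)/(-1)) - 1) + 6)² = (((-4*⅕ + (5*N)*(-1)) - 1) + 6)² = (((-⅘ - 5*N) - 1) + 6)² = ((-9/5 - 5*N) + 6)² = (21/5 - 5*N)²)
(S(1)*l(2))*10 = (((-21 + 25*1)²/25)*1)*10 = (((-21 + 25)²/25)*1)*10 = (((1/25)*4²)*1)*10 = (((1/25)*16)*1)*10 = ((16/25)*1)*10 = (16/25)*10 = 32/5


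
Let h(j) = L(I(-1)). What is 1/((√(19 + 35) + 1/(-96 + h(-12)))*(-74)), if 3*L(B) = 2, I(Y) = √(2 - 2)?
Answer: -143/54476025 - 40898*√6/54476025 ≈ -0.0018416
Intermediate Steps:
I(Y) = 0 (I(Y) = √0 = 0)
L(B) = ⅔ (L(B) = (⅓)*2 = ⅔)
h(j) = ⅔
1/((√(19 + 35) + 1/(-96 + h(-12)))*(-74)) = 1/((√(19 + 35) + 1/(-96 + ⅔))*(-74)) = 1/((√54 + 1/(-286/3))*(-74)) = 1/((3*√6 - 3/286)*(-74)) = 1/((-3/286 + 3*√6)*(-74)) = 1/(111/143 - 222*√6)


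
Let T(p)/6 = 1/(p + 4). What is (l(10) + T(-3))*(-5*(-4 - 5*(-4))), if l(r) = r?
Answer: -1280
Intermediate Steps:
T(p) = 6/(4 + p) (T(p) = 6/(p + 4) = 6/(4 + p))
(l(10) + T(-3))*(-5*(-4 - 5*(-4))) = (10 + 6/(4 - 3))*(-5*(-4 - 5*(-4))) = (10 + 6/1)*(-5*(-4 + 20)) = (10 + 6*1)*(-5*16) = (10 + 6)*(-80) = 16*(-80) = -1280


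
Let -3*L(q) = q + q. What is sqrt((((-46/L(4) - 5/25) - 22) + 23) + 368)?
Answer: sqrt(38605)/10 ≈ 19.648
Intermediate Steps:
L(q) = -2*q/3 (L(q) = -(q + q)/3 = -2*q/3)
sqrt((((-46/L(4) - 5/25) - 22) + 23) + 368) = sqrt((((-46/((-2/3*4)) - 5/25) - 22) + 23) + 368) = sqrt((((-46/(-8/3) - 5*1/25) - 22) + 23) + 368) = sqrt((((-46*(-3/8) - 1/5) - 22) + 23) + 368) = sqrt((((69/4 - 1/5) - 22) + 23) + 368) = sqrt(((341/20 - 22) + 23) + 368) = sqrt((-99/20 + 23) + 368) = sqrt(361/20 + 368) = sqrt(7721/20) = sqrt(38605)/10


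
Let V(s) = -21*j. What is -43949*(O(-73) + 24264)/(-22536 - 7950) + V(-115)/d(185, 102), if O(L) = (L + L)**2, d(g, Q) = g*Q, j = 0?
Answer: 1001597710/15243 ≈ 65709.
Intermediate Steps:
V(s) = 0 (V(s) = -21*0 = 0)
d(g, Q) = Q*g
O(L) = 4*L**2 (O(L) = (2*L)**2 = 4*L**2)
-43949*(O(-73) + 24264)/(-22536 - 7950) + V(-115)/d(185, 102) = -43949*(4*(-73)**2 + 24264)/(-22536 - 7950) + 0/((102*185)) = -43949/((-30486/(4*5329 + 24264))) + 0/18870 = -43949/((-30486/(21316 + 24264))) + 0*(1/18870) = -43949/((-30486/45580)) + 0 = -43949/((-30486*1/45580)) + 0 = -43949/(-15243/22790) + 0 = -43949*(-22790/15243) + 0 = 1001597710/15243 + 0 = 1001597710/15243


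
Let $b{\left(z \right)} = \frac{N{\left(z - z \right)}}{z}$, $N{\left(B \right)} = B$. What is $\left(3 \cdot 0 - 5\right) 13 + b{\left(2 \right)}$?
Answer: $-65$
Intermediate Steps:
$b{\left(z \right)} = 0$ ($b{\left(z \right)} = \frac{z - z}{z} = \frac{0}{z} = 0$)
$\left(3 \cdot 0 - 5\right) 13 + b{\left(2 \right)} = \left(3 \cdot 0 - 5\right) 13 + 0 = \left(0 - 5\right) 13 + 0 = \left(-5\right) 13 + 0 = -65 + 0 = -65$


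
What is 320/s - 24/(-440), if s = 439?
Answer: 18917/24145 ≈ 0.78347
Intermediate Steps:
320/s - 24/(-440) = 320/439 - 24/(-440) = 320*(1/439) - 24*(-1/440) = 320/439 + 3/55 = 18917/24145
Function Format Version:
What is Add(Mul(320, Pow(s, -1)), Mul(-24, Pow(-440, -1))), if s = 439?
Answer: Rational(18917, 24145) ≈ 0.78347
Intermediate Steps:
Add(Mul(320, Pow(s, -1)), Mul(-24, Pow(-440, -1))) = Add(Mul(320, Pow(439, -1)), Mul(-24, Pow(-440, -1))) = Add(Mul(320, Rational(1, 439)), Mul(-24, Rational(-1, 440))) = Add(Rational(320, 439), Rational(3, 55)) = Rational(18917, 24145)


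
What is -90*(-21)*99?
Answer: 187110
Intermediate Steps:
-90*(-21)*99 = 1890*99 = 187110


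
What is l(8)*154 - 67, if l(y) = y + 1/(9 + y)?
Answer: 19959/17 ≈ 1174.1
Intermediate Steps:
l(8)*154 - 67 = ((1 + 8² + 9*8)/(9 + 8))*154 - 67 = ((1 + 64 + 72)/17)*154 - 67 = ((1/17)*137)*154 - 67 = (137/17)*154 - 67 = 21098/17 - 67 = 19959/17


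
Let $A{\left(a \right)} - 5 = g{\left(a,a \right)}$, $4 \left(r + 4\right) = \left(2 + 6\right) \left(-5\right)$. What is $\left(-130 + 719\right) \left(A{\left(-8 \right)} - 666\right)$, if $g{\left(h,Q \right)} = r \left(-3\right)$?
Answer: $-364591$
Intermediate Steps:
$r = -14$ ($r = -4 + \frac{\left(2 + 6\right) \left(-5\right)}{4} = -4 + \frac{8 \left(-5\right)}{4} = -4 + \frac{1}{4} \left(-40\right) = -4 - 10 = -14$)
$g{\left(h,Q \right)} = 42$ ($g{\left(h,Q \right)} = \left(-14\right) \left(-3\right) = 42$)
$A{\left(a \right)} = 47$ ($A{\left(a \right)} = 5 + 42 = 47$)
$\left(-130 + 719\right) \left(A{\left(-8 \right)} - 666\right) = \left(-130 + 719\right) \left(47 - 666\right) = 589 \left(-619\right) = -364591$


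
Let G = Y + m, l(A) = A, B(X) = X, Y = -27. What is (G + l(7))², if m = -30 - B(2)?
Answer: 2704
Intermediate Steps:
m = -32 (m = -30 - 1*2 = -30 - 2 = -32)
G = -59 (G = -27 - 32 = -59)
(G + l(7))² = (-59 + 7)² = (-52)² = 2704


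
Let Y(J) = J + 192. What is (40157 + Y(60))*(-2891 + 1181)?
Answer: -69099390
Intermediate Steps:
Y(J) = 192 + J
(40157 + Y(60))*(-2891 + 1181) = (40157 + (192 + 60))*(-2891 + 1181) = (40157 + 252)*(-1710) = 40409*(-1710) = -69099390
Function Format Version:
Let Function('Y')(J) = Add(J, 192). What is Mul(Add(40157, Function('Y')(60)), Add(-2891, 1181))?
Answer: -69099390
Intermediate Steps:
Function('Y')(J) = Add(192, J)
Mul(Add(40157, Function('Y')(60)), Add(-2891, 1181)) = Mul(Add(40157, Add(192, 60)), Add(-2891, 1181)) = Mul(Add(40157, 252), -1710) = Mul(40409, -1710) = -69099390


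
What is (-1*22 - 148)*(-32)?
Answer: 5440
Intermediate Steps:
(-1*22 - 148)*(-32) = (-22 - 148)*(-32) = -170*(-32) = 5440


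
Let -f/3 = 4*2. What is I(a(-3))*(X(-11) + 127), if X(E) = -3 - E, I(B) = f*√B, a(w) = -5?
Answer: -3240*I*√5 ≈ -7244.9*I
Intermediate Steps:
f = -24 (f = -12*2 = -3*8 = -24)
I(B) = -24*√B
I(a(-3))*(X(-11) + 127) = (-24*I*√5)*((-3 - 1*(-11)) + 127) = (-24*I*√5)*((-3 + 11) + 127) = (-24*I*√5)*(8 + 127) = -24*I*√5*135 = -3240*I*√5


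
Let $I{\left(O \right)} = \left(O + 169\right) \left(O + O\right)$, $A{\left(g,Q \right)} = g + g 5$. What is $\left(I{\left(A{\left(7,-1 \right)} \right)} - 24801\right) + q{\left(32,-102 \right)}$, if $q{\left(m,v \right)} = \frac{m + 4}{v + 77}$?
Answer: $- \frac{176961}{25} \approx -7078.4$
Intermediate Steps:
$q{\left(m,v \right)} = \frac{4 + m}{77 + v}$
$A{\left(g,Q \right)} = 6 g$ ($A{\left(g,Q \right)} = g + 5 g = 6 g$)
$I{\left(O \right)} = 2 O \left(169 + O\right)$ ($I{\left(O \right)} = \left(169 + O\right) 2 O = 2 O \left(169 + O\right)$)
$\left(I{\left(A{\left(7,-1 \right)} \right)} - 24801\right) + q{\left(32,-102 \right)} = \left(2 \cdot 6 \cdot 7 \left(169 + 6 \cdot 7\right) - 24801\right) + \frac{4 + 32}{77 - 102} = \left(2 \cdot 42 \left(169 + 42\right) - 24801\right) + \frac{1}{-25} \cdot 36 = \left(2 \cdot 42 \cdot 211 - 24801\right) - \frac{36}{25} = \left(17724 - 24801\right) - \frac{36}{25} = -7077 - \frac{36}{25} = - \frac{176961}{25}$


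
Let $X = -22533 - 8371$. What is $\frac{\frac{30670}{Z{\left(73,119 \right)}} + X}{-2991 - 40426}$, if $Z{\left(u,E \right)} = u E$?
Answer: $\frac{268432378}{377163479} \approx 0.71171$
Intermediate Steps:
$Z{\left(u,E \right)} = E u$
$X = -30904$
$\frac{\frac{30670}{Z{\left(73,119 \right)}} + X}{-2991 - 40426} = \frac{\frac{30670}{119 \cdot 73} - 30904}{-2991 - 40426} = \frac{\frac{30670}{8687} - 30904}{-43417} = \left(30670 \cdot \frac{1}{8687} - 30904\right) \left(- \frac{1}{43417}\right) = \left(\frac{30670}{8687} - 30904\right) \left(- \frac{1}{43417}\right) = \left(- \frac{268432378}{8687}\right) \left(- \frac{1}{43417}\right) = \frac{268432378}{377163479}$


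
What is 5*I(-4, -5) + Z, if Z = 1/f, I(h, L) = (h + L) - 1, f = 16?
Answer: -799/16 ≈ -49.938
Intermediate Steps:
I(h, L) = -1 + L + h (I(h, L) = (L + h) - 1 = -1 + L + h)
Z = 1/16 ≈ 0.062500
5*I(-4, -5) + Z = 5*(-1 - 5 - 4) + 1/16 = 5*(-10) + 1/16 = -50 + 1/16 = -799/16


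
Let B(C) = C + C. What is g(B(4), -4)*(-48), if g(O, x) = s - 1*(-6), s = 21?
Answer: -1296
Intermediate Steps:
B(C) = 2*C
g(O, x) = 27 (g(O, x) = 21 - 1*(-6) = 21 + 6 = 27)
g(B(4), -4)*(-48) = 27*(-48) = -1296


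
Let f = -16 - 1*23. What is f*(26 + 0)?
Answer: -1014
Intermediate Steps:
f = -39 (f = -16 - 23 = -39)
f*(26 + 0) = -39*(26 + 0) = -39*26 = -1014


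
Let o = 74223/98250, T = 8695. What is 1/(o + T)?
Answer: 32750/284785991 ≈ 0.00011500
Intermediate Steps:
o = 24741/32750 (o = 74223*(1/98250) = 24741/32750 ≈ 0.75545)
1/(o + T) = 1/(24741/32750 + 8695) = 1/(284785991/32750) = 32750/284785991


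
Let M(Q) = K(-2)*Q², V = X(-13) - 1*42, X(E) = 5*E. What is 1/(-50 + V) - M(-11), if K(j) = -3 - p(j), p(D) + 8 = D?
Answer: -132980/157 ≈ -847.01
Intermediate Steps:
p(D) = -8 + D
K(j) = 5 - j (K(j) = -3 - (-8 + j) = -3 + (8 - j) = 5 - j)
V = -107 (V = 5*(-13) - 1*42 = -65 - 42 = -107)
M(Q) = 7*Q² (M(Q) = (5 - 1*(-2))*Q² = (5 + 2)*Q² = 7*Q²)
1/(-50 + V) - M(-11) = 1/(-50 - 107) - 7*(-11)² = 1/(-157) - 7*121 = -1/157 - 1*847 = -1/157 - 847 = -132980/157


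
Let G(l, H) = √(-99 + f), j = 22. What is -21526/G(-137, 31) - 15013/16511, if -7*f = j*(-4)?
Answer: -15013/16511 + 21526*I*√35/55 ≈ -0.90927 + 2315.4*I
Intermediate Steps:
f = 88/7 (f = -22*(-4)/7 = -⅐*(-88) = 88/7 ≈ 12.571)
G(l, H) = 11*I*√35/7 (G(l, H) = √(-99 + 88/7) = √(-605/7) = 11*I*√35/7)
-21526/G(-137, 31) - 15013/16511 = -21526*(-I*√35/55) - 15013/16511 = -(-21526)*I*√35/55 - 15013*1/16511 = 21526*I*√35/55 - 15013/16511 = -15013/16511 + 21526*I*√35/55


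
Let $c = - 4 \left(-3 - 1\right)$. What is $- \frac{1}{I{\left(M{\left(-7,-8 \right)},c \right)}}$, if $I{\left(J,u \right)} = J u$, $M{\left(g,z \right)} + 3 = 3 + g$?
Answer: $\frac{1}{112} \approx 0.0089286$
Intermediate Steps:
$M{\left(g,z \right)} = g$ ($M{\left(g,z \right)} = -3 + \left(3 + g\right) = g$)
$c = 16$ ($c = \left(-4\right) \left(-4\right) = 16$)
$- \frac{1}{I{\left(M{\left(-7,-8 \right)},c \right)}} = - \frac{1}{\left(-7\right) 16} = - \frac{1}{-112} = \left(-1\right) \left(- \frac{1}{112}\right) = \frac{1}{112}$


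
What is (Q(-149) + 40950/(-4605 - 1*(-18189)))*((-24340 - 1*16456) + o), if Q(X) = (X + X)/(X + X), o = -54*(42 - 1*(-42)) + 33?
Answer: -411722611/2264 ≈ -1.8186e+5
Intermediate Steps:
o = -4503 (o = -54*(42 + 42) + 33 = -54*84 + 33 = -4536 + 33 = -4503)
Q(X) = 1 (Q(X) = (2*X)/((2*X)) = (2*X)*(1/(2*X)) = 1)
(Q(-149) + 40950/(-4605 - 1*(-18189)))*((-24340 - 1*16456) + o) = (1 + 40950/(-4605 - 1*(-18189)))*((-24340 - 1*16456) - 4503) = (1 + 40950/(-4605 + 18189))*((-24340 - 16456) - 4503) = (1 + 40950/13584)*(-40796 - 4503) = (1 + 40950*(1/13584))*(-45299) = (1 + 6825/2264)*(-45299) = (9089/2264)*(-45299) = -411722611/2264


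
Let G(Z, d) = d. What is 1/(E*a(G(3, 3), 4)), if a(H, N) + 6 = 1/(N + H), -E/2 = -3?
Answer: -7/246 ≈ -0.028455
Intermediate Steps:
E = 6 (E = -2*(-3) = 6)
a(H, N) = -6 + 1/(H + N) (a(H, N) = -6 + 1/(N + H) = -6 + 1/(H + N))
1/(E*a(G(3, 3), 4)) = 1/(6*((1 - 6*3 - 6*4)/(3 + 4))) = 1/(6*((1 - 18 - 24)/7)) = 1/(6*((⅐)*(-41))) = 1/(6*(-41/7)) = 1/(-246/7) = -7/246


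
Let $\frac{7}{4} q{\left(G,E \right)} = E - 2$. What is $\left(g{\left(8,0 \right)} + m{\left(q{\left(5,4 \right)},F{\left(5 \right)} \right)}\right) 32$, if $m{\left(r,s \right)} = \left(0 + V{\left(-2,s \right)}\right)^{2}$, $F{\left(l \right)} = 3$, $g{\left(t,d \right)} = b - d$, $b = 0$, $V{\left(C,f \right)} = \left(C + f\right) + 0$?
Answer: $32$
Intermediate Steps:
$V{\left(C,f \right)} = C + f$
$g{\left(t,d \right)} = - d$ ($g{\left(t,d \right)} = 0 - d = - d$)
$q{\left(G,E \right)} = - \frac{8}{7} + \frac{4 E}{7}$ ($q{\left(G,E \right)} = \frac{4 \left(E - 2\right)}{7} = \frac{4 \left(-2 + E\right)}{7} = - \frac{8}{7} + \frac{4 E}{7}$)
$m{\left(r,s \right)} = \left(-2 + s\right)^{2}$ ($m{\left(r,s \right)} = \left(0 + \left(-2 + s\right)\right)^{2} = \left(-2 + s\right)^{2}$)
$\left(g{\left(8,0 \right)} + m{\left(q{\left(5,4 \right)},F{\left(5 \right)} \right)}\right) 32 = \left(\left(-1\right) 0 + \left(-2 + 3\right)^{2}\right) 32 = \left(0 + 1^{2}\right) 32 = \left(0 + 1\right) 32 = 1 \cdot 32 = 32$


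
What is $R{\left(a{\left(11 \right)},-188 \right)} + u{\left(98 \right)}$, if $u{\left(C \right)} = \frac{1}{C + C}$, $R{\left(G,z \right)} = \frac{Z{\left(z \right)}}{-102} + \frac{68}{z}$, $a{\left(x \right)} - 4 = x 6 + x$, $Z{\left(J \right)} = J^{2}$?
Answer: $- \frac{162961999}{469812} \approx -346.87$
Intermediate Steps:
$a{\left(x \right)} = 4 + 7 x$ ($a{\left(x \right)} = 4 + \left(x 6 + x\right) = 4 + \left(6 x + x\right) = 4 + 7 x$)
$R{\left(G,z \right)} = \frac{68}{z} - \frac{z^{2}}{102}$ ($R{\left(G,z \right)} = \frac{z^{2}}{-102} + \frac{68}{z} = z^{2} \left(- \frac{1}{102}\right) + \frac{68}{z} = - \frac{z^{2}}{102} + \frac{68}{z} = \frac{68}{z} - \frac{z^{2}}{102}$)
$u{\left(C \right)} = \frac{1}{2 C}$
$R{\left(a{\left(11 \right)},-188 \right)} + u{\left(98 \right)} = \frac{6936 - \left(-188\right)^{3}}{102 \left(-188\right)} + \frac{1}{2 \cdot 98} = \frac{1}{102} \left(- \frac{1}{188}\right) \left(6936 - -6644672\right) + \frac{1}{2} \cdot \frac{1}{98} = \frac{1}{102} \left(- \frac{1}{188}\right) \left(6936 + 6644672\right) + \frac{1}{196} = \frac{1}{102} \left(- \frac{1}{188}\right) 6651608 + \frac{1}{196} = - \frac{831451}{2397} + \frac{1}{196} = - \frac{162961999}{469812}$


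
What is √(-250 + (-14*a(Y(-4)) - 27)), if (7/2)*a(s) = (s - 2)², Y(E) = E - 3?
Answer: I*√601 ≈ 24.515*I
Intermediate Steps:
Y(E) = -3 + E
a(s) = 2*(-2 + s)²/7 (a(s) = 2*(s - 2)²/7 = 2*(-2 + s)²/7)
√(-250 + (-14*a(Y(-4)) - 27)) = √(-250 + (-4*(-2 + (-3 - 4))² - 27)) = √(-250 + (-4*(-2 - 7)² - 27)) = √(-250 + (-4*(-9)² - 27)) = √(-250 + (-4*81 - 27)) = √(-250 + (-14*162/7 - 27)) = √(-250 + (-324 - 27)) = √(-250 - 351) = √(-601) = I*√601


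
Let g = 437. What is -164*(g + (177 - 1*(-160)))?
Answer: -126936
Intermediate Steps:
-164*(g + (177 - 1*(-160))) = -164*(437 + (177 - 1*(-160))) = -164*(437 + (177 + 160)) = -164*(437 + 337) = -164*774 = -126936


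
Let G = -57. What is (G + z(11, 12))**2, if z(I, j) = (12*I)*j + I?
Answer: 2365444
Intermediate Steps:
z(I, j) = I + 12*I*j (z(I, j) = 12*I*j + I = I + 12*I*j)
(G + z(11, 12))**2 = (-57 + 11*(1 + 12*12))**2 = (-57 + 11*(1 + 144))**2 = (-57 + 11*145)**2 = (-57 + 1595)**2 = 1538**2 = 2365444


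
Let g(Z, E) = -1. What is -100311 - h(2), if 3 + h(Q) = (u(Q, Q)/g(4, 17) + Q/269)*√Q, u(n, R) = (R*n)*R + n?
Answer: -100308 + 2688*√2/269 ≈ -1.0029e+5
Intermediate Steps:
u(n, R) = n + n*R² (u(n, R) = n*R² + n = n + n*R²)
h(Q) = -3 + √Q*(Q/269 - Q*(1 + Q²)) (h(Q) = -3 + ((Q*(1 + Q²))/(-1) + Q/269)*√Q = -3 + ((Q*(1 + Q²))*(-1) + Q*(1/269))*√Q = -3 + (-Q*(1 + Q²) + Q/269)*√Q = -3 + (Q/269 - Q*(1 + Q²))*√Q = -3 + √Q*(Q/269 - Q*(1 + Q²)))
-100311 - h(2) = -100311 - (-3 - 2^(7/2) - 536*√2/269) = -100311 - (-3 - 8*√2 - 536*√2/269) = -100311 - (-3 - 2688*√2/269) = -100311 + (3 + 2688*√2/269) = -100308 + 2688*√2/269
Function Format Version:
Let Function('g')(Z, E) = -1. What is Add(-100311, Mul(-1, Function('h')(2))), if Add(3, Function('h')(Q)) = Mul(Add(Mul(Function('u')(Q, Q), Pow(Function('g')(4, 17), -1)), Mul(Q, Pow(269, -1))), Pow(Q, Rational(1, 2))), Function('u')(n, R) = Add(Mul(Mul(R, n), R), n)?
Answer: Add(-100308, Mul(Rational(2688, 269), Pow(2, Rational(1, 2)))) ≈ -1.0029e+5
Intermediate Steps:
Function('u')(n, R) = Add(n, Mul(n, Pow(R, 2))) (Function('u')(n, R) = Add(Mul(n, Pow(R, 2)), n) = Add(n, Mul(n, Pow(R, 2))))
Function('h')(Q) = Add(-3, Mul(Pow(Q, Rational(1, 2)), Add(Mul(Rational(1, 269), Q), Mul(-1, Q, Add(1, Pow(Q, 2)))))) (Function('h')(Q) = Add(-3, Mul(Add(Mul(Mul(Q, Add(1, Pow(Q, 2))), Pow(-1, -1)), Mul(Q, Pow(269, -1))), Pow(Q, Rational(1, 2)))) = Add(-3, Mul(Add(Mul(Mul(Q, Add(1, Pow(Q, 2))), -1), Mul(Q, Rational(1, 269))), Pow(Q, Rational(1, 2)))) = Add(-3, Mul(Add(Mul(-1, Q, Add(1, Pow(Q, 2))), Mul(Rational(1, 269), Q)), Pow(Q, Rational(1, 2)))) = Add(-3, Mul(Add(Mul(Rational(1, 269), Q), Mul(-1, Q, Add(1, Pow(Q, 2)))), Pow(Q, Rational(1, 2)))) = Add(-3, Mul(Pow(Q, Rational(1, 2)), Add(Mul(Rational(1, 269), Q), Mul(-1, Q, Add(1, Pow(Q, 2)))))))
Add(-100311, Mul(-1, Function('h')(2))) = Add(-100311, Mul(-1, Add(-3, Mul(-1, Pow(2, Rational(7, 2))), Mul(Rational(-268, 269), Pow(2, Rational(3, 2)))))) = Add(-100311, Mul(-1, Add(-3, Mul(-1, Mul(8, Pow(2, Rational(1, 2)))), Mul(Rational(-268, 269), Mul(2, Pow(2, Rational(1, 2))))))) = Add(-100311, Mul(-1, Add(-3, Mul(-8, Pow(2, Rational(1, 2))), Mul(Rational(-536, 269), Pow(2, Rational(1, 2)))))) = Add(-100311, Mul(-1, Add(-3, Mul(Rational(-2688, 269), Pow(2, Rational(1, 2)))))) = Add(-100311, Add(3, Mul(Rational(2688, 269), Pow(2, Rational(1, 2))))) = Add(-100308, Mul(Rational(2688, 269), Pow(2, Rational(1, 2))))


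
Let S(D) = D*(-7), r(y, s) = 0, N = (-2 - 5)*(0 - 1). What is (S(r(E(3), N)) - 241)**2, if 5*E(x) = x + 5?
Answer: 58081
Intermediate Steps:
E(x) = 1 + x/5 (E(x) = (x + 5)/5 = (5 + x)/5 = 1 + x/5)
N = 7 (N = -7*(-1) = 7)
S(D) = -7*D
(S(r(E(3), N)) - 241)**2 = (-7*0 - 241)**2 = (0 - 241)**2 = (-241)**2 = 58081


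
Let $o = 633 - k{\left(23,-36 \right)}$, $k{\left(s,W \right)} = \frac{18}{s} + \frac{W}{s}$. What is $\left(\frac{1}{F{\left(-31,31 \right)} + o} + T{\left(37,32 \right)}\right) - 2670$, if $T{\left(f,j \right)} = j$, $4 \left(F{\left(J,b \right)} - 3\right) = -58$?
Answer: $- \frac{75512704}{28625} \approx -2638.0$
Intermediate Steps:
$F{\left(J,b \right)} = - \frac{23}{2}$ ($F{\left(J,b \right)} = 3 + \frac{1}{4} \left(-58\right) = 3 - \frac{29}{2} = - \frac{23}{2}$)
$o = \frac{14577}{23}$ ($o = 633 - \frac{18 - 36}{23} = 633 - \frac{1}{23} \left(-18\right) = 633 - - \frac{18}{23} = 633 + \frac{18}{23} = \frac{14577}{23} \approx 633.78$)
$\left(\frac{1}{F{\left(-31,31 \right)} + o} + T{\left(37,32 \right)}\right) - 2670 = \left(\frac{1}{- \frac{23}{2} + \frac{14577}{23}} + 32\right) - 2670 = \left(\frac{1}{\frac{28625}{46}} + 32\right) - 2670 = \left(\frac{46}{28625} + 32\right) - 2670 = \frac{916046}{28625} - 2670 = - \frac{75512704}{28625}$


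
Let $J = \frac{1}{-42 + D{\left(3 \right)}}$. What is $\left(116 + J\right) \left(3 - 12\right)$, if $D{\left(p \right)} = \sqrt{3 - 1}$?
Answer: $- \frac{919575}{881} + \frac{9 \sqrt{2}}{1762} \approx -1043.8$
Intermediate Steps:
$D{\left(p \right)} = \sqrt{2}$
$J = \frac{1}{-42 + \sqrt{2}} \approx -0.024639$
$\left(116 + J\right) \left(3 - 12\right) = \left(116 - \left(\frac{21}{881} + \frac{\sqrt{2}}{1762}\right)\right) \left(3 - 12\right) = \left(\frac{102175}{881} - \frac{\sqrt{2}}{1762}\right) \left(3 - 12\right) = \left(\frac{102175}{881} - \frac{\sqrt{2}}{1762}\right) \left(-9\right) = - \frac{919575}{881} + \frac{9 \sqrt{2}}{1762}$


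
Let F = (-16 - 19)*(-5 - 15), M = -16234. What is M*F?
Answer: -11363800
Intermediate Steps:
F = 700 (F = -35*(-20) = 700)
M*F = -16234*700 = -11363800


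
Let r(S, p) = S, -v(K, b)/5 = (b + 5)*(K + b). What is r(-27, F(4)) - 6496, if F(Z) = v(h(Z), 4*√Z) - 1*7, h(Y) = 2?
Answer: -6523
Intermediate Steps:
v(K, b) = -5*(5 + b)*(K + b) (v(K, b) = -5*(b + 5)*(K + b) = -5*(5 + b)*(K + b))
F(Z) = -57 - 140*√Z - 80*Z (F(Z) = (-25*2 - 100*√Z - 5*16*Z - 5*2*4*√Z) - 1*7 = (-50 - 100*√Z - 80*Z - 40*√Z) - 7 = (-50 - 140*√Z - 80*Z) - 7 = -57 - 140*√Z - 80*Z)
r(-27, F(4)) - 6496 = -27 - 6496 = -6523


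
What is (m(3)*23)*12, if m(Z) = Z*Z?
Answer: 2484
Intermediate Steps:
m(Z) = Z²
(m(3)*23)*12 = (3²*23)*12 = (9*23)*12 = 207*12 = 2484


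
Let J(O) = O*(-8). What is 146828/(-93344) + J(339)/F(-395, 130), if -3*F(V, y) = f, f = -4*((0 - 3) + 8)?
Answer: -47648959/116680 ≈ -408.37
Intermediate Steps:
f = -20 (f = -4*(-3 + 8) = -4*5 = -20)
F(V, y) = 20/3 (F(V, y) = -⅓*(-20) = 20/3)
J(O) = -8*O
146828/(-93344) + J(339)/F(-395, 130) = 146828/(-93344) + (-8*339)/(20/3) = 146828*(-1/93344) - 2712*3/20 = -36707/23336 - 2034/5 = -47648959/116680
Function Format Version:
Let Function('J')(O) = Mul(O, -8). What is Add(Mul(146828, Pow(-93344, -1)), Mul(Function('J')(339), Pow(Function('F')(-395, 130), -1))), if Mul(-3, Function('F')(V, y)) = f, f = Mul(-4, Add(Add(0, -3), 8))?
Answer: Rational(-47648959, 116680) ≈ -408.37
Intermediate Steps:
f = -20 (f = Mul(-4, Add(-3, 8)) = Mul(-4, 5) = -20)
Function('F')(V, y) = Rational(20, 3) (Function('F')(V, y) = Mul(Rational(-1, 3), -20) = Rational(20, 3))
Function('J')(O) = Mul(-8, O)
Add(Mul(146828, Pow(-93344, -1)), Mul(Function('J')(339), Pow(Function('F')(-395, 130), -1))) = Add(Mul(146828, Pow(-93344, -1)), Mul(Mul(-8, 339), Pow(Rational(20, 3), -1))) = Add(Mul(146828, Rational(-1, 93344)), Mul(-2712, Rational(3, 20))) = Add(Rational(-36707, 23336), Rational(-2034, 5)) = Rational(-47648959, 116680)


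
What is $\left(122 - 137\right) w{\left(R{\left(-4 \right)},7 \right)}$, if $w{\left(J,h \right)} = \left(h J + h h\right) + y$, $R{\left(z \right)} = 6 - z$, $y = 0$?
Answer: $-1785$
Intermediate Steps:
$w{\left(J,h \right)} = h^{2} + J h$ ($w{\left(J,h \right)} = \left(h J + h h\right) + 0 = \left(J h + h^{2}\right) + 0 = \left(h^{2} + J h\right) + 0 = h^{2} + J h$)
$\left(122 - 137\right) w{\left(R{\left(-4 \right)},7 \right)} = \left(122 - 137\right) 7 \left(\left(6 - -4\right) + 7\right) = - 15 \cdot 7 \left(\left(6 + 4\right) + 7\right) = - 15 \cdot 7 \left(10 + 7\right) = - 15 \cdot 7 \cdot 17 = \left(-15\right) 119 = -1785$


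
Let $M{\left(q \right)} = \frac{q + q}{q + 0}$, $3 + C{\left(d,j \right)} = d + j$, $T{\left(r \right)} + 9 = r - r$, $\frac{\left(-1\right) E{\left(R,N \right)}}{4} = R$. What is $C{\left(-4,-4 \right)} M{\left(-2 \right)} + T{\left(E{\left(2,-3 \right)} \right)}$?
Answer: $-31$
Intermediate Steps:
$E{\left(R,N \right)} = - 4 R$
$T{\left(r \right)} = -9$ ($T{\left(r \right)} = -9 + \left(r - r\right) = -9 + 0 = -9$)
$C{\left(d,j \right)} = -3 + d + j$ ($C{\left(d,j \right)} = -3 + \left(d + j\right) = -3 + d + j$)
$M{\left(q \right)} = 2$ ($M{\left(q \right)} = \frac{2 q}{q} = 2$)
$C{\left(-4,-4 \right)} M{\left(-2 \right)} + T{\left(E{\left(2,-3 \right)} \right)} = \left(-3 - 4 - 4\right) 2 - 9 = \left(-11\right) 2 - 9 = -22 - 9 = -31$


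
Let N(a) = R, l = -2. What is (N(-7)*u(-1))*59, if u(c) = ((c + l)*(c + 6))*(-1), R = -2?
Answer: -1770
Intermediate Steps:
N(a) = -2
u(c) = -(-2 + c)*(6 + c) (u(c) = ((c - 2)*(c + 6))*(-1) = ((-2 + c)*(6 + c))*(-1) = -(-2 + c)*(6 + c))
(N(-7)*u(-1))*59 = -2*(12 - 1*(-1)² - 4*(-1))*59 = -2*(12 - 1*1 + 4)*59 = -2*(12 - 1 + 4)*59 = -2*15*59 = -30*59 = -1770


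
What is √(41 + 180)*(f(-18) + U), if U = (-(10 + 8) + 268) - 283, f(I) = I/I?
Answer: -32*√221 ≈ -475.71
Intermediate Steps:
f(I) = 1
U = -33 (U = (-1*18 + 268) - 283 = (-18 + 268) - 283 = 250 - 283 = -33)
√(41 + 180)*(f(-18) + U) = √(41 + 180)*(1 - 33) = √221*(-32) = -32*√221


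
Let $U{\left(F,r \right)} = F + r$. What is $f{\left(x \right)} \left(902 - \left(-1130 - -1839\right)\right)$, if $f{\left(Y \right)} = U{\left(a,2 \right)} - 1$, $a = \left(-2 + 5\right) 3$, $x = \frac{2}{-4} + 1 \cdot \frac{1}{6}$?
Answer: $1930$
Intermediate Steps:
$x = - \frac{1}{3}$ ($x = 2 \left(- \frac{1}{4}\right) + 1 \cdot \frac{1}{6} = - \frac{1}{2} + \frac{1}{6} = - \frac{1}{3} \approx -0.33333$)
$a = 9$ ($a = 3 \cdot 3 = 9$)
$f{\left(Y \right)} = 10$ ($f{\left(Y \right)} = \left(9 + 2\right) - 1 = 11 - 1 = 10$)
$f{\left(x \right)} \left(902 - \left(-1130 - -1839\right)\right) = 10 \left(902 - \left(-1130 - -1839\right)\right) = 10 \left(902 - \left(-1130 + 1839\right)\right) = 10 \left(902 - 709\right) = 10 \cdot 193 = 1930$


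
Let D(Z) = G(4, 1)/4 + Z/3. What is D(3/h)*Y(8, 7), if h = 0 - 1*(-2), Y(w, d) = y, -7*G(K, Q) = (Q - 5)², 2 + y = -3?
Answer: 5/14 ≈ 0.35714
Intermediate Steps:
y = -5 (y = -2 - 3 = -5)
G(K, Q) = -(-5 + Q)²/7 (G(K, Q) = -(Q - 5)²/7 = -(-5 + Q)²/7)
Y(w, d) = -5
h = 2 (h = 0 + 2 = 2)
D(Z) = -4/7 + Z/3 (D(Z) = -(-5 + 1)²/7/4 + Z/3 = -⅐*(-4)²*(¼) + Z*(⅓) = -⅐*16*(¼) + Z/3 = -16/7*¼ + Z/3 = -4/7 + Z/3)
D(3/h)*Y(8, 7) = (-4/7 + (3/2)/3)*(-5) = (-4/7 + (3*(½))/3)*(-5) = (-4/7 + (⅓)*(3/2))*(-5) = (-4/7 + ½)*(-5) = -1/14*(-5) = 5/14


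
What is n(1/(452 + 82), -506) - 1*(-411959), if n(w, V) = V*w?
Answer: 109992800/267 ≈ 4.1196e+5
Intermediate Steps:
n(1/(452 + 82), -506) - 1*(-411959) = -506/(452 + 82) - 1*(-411959) = -506/534 + 411959 = -506*1/534 + 411959 = -253/267 + 411959 = 109992800/267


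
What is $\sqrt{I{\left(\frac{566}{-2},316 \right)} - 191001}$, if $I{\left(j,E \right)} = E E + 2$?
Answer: $3 i \sqrt{10127} \approx 301.9 i$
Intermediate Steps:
$I{\left(j,E \right)} = 2 + E^{2}$ ($I{\left(j,E \right)} = E^{2} + 2 = 2 + E^{2}$)
$\sqrt{I{\left(\frac{566}{-2},316 \right)} - 191001} = \sqrt{\left(2 + 316^{2}\right) - 191001} = \sqrt{\left(2 + 99856\right) - 191001} = \sqrt{99858 - 191001} = \sqrt{-91143} = 3 i \sqrt{10127}$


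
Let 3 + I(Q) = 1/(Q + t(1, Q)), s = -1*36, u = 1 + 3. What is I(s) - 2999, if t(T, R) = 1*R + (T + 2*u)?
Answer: -189127/63 ≈ -3002.0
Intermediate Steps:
u = 4
s = -36
t(T, R) = 8 + R + T (t(T, R) = 1*R + (T + 2*4) = R + (T + 8) = R + (8 + T) = 8 + R + T)
I(Q) = -3 + 1/(9 + 2*Q) (I(Q) = -3 + 1/(Q + (8 + Q + 1)) = -3 + 1/(Q + (9 + Q)) = -3 + 1/(9 + 2*Q))
I(s) - 2999 = 2*(-13 - 3*(-36))/(9 + 2*(-36)) - 2999 = 2*(-13 + 108)/(9 - 72) - 2999 = 2*95/(-63) - 2999 = 2*(-1/63)*95 - 2999 = -190/63 - 2999 = -189127/63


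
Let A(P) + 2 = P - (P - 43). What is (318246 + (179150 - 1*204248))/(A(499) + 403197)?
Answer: 146574/201619 ≈ 0.72698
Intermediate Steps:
A(P) = 41 (A(P) = -2 + (P - (P - 43)) = -2 + (P - (-43 + P)) = -2 + (P + (43 - P)) = -2 + 43 = 41)
(318246 + (179150 - 1*204248))/(A(499) + 403197) = (318246 + (179150 - 1*204248))/(41 + 403197) = (318246 + (179150 - 204248))/403238 = (318246 - 25098)*(1/403238) = 293148*(1/403238) = 146574/201619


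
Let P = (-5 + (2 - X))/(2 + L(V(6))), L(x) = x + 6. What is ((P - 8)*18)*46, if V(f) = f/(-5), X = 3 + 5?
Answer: -135378/17 ≈ -7963.4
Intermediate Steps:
X = 8
V(f) = -f/5 (V(f) = f*(-⅕) = -f/5)
L(x) = 6 + x
P = -55/34 (P = (-5 + (2 - 1*8))/(2 + (6 - ⅕*6)) = (-5 + (2 - 8))/(2 + (6 - 6/5)) = (-5 - 6)/(2 + 24/5) = -11/34/5 = -11*5/34 = -55/34 ≈ -1.6176)
((P - 8)*18)*46 = ((-55/34 - 8)*18)*46 = -327/34*18*46 = -2943/17*46 = -135378/17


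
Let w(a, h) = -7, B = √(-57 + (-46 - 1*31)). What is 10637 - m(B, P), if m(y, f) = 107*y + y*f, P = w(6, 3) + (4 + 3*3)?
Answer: 10637 - 113*I*√134 ≈ 10637.0 - 1308.1*I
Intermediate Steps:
B = I*√134 (B = √(-57 + (-46 - 31)) = √(-57 - 77) = √(-134) = I*√134 ≈ 11.576*I)
P = 6 (P = -7 + (4 + 3*3) = -7 + (4 + 9) = -7 + 13 = 6)
m(y, f) = 107*y + f*y
10637 - m(B, P) = 10637 - I*√134*(107 + 6) = 10637 - I*√134*113 = 10637 - 113*I*√134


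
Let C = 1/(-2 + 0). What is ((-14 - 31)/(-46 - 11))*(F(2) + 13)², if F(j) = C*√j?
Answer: 5085/38 - 195*√2/19 ≈ 119.30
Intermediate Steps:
C = -½ (C = 1/(-2) = -½ ≈ -0.50000)
F(j) = -√j/2
((-14 - 31)/(-46 - 11))*(F(2) + 13)² = ((-14 - 31)/(-46 - 11))*(-√2/2 + 13)² = (-45/(-57))*(13 - √2/2)² = (-45*(-1/57))*(13 - √2/2)² = 15*(13 - √2/2)²/19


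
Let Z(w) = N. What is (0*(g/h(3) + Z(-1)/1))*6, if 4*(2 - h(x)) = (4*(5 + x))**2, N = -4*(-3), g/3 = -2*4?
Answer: 0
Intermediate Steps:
g = -24 (g = 3*(-2*4) = 3*(-8) = -24)
N = 12
h(x) = 2 - (20 + 4*x)**2/4 (h(x) = 2 - 16*(5 + x)**2/4 = 2 - (20 + 4*x)**2/4)
Z(w) = 12
(0*(g/h(3) + Z(-1)/1))*6 = (0*(-24/(2 - 4*(5 + 3)**2) + 12/1))*6 = (0*(-24/(2 - 4*8**2) + 12*1))*6 = (0*(-24/(2 - 4*64) + 12))*6 = (0*(-24/(2 - 256) + 12))*6 = (0*(-24/(-254) + 12))*6 = (0*(-24*(-1/254) + 12))*6 = (0*(12/127 + 12))*6 = (0*(1536/127))*6 = 0*6 = 0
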